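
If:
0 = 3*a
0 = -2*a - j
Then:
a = 0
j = 0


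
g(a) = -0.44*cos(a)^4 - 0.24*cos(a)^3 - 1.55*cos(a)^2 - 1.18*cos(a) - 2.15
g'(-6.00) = 1.78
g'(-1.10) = -2.58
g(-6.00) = -5.30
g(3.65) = -2.40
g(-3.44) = -2.60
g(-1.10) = -3.05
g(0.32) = -5.23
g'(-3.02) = 0.35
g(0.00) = -5.56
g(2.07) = -1.94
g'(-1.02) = -2.77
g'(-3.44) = -0.78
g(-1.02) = -3.26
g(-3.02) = -2.70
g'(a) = 1.76*sin(a)*cos(a)^3 + 0.72*sin(a)*cos(a)^2 + 3.1*sin(a)*cos(a) + 1.18*sin(a)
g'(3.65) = 1.05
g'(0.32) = 1.97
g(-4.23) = -1.93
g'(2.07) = -0.29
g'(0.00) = 0.00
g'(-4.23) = -0.25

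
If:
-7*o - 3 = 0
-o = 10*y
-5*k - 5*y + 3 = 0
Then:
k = 39/70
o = -3/7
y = 3/70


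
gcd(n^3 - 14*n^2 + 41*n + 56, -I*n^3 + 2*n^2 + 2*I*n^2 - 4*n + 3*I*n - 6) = n + 1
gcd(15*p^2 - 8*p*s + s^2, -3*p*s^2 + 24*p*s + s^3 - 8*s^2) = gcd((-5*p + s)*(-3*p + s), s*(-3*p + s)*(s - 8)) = 3*p - s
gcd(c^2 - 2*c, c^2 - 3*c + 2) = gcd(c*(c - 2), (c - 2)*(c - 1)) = c - 2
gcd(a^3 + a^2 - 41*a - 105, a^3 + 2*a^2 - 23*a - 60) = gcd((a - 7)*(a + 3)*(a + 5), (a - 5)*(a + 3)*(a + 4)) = a + 3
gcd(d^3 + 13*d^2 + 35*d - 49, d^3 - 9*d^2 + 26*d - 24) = 1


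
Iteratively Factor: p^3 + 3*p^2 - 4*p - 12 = (p + 3)*(p^2 - 4) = (p - 2)*(p + 3)*(p + 2)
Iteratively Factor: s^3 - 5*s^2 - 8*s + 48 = (s - 4)*(s^2 - s - 12) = (s - 4)*(s + 3)*(s - 4)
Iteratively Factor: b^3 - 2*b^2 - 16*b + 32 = (b - 2)*(b^2 - 16) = (b - 4)*(b - 2)*(b + 4)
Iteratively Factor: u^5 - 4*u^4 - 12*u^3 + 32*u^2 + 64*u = (u - 4)*(u^4 - 12*u^2 - 16*u) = (u - 4)^2*(u^3 + 4*u^2 + 4*u) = (u - 4)^2*(u + 2)*(u^2 + 2*u) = u*(u - 4)^2*(u + 2)*(u + 2)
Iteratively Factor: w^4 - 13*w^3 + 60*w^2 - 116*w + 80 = (w - 2)*(w^3 - 11*w^2 + 38*w - 40) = (w - 2)^2*(w^2 - 9*w + 20) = (w - 4)*(w - 2)^2*(w - 5)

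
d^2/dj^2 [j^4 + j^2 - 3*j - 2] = 12*j^2 + 2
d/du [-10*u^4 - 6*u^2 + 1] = -40*u^3 - 12*u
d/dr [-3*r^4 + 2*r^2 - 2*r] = -12*r^3 + 4*r - 2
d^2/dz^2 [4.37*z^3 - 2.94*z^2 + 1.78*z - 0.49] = 26.22*z - 5.88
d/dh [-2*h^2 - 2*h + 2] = -4*h - 2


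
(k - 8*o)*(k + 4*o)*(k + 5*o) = k^3 + k^2*o - 52*k*o^2 - 160*o^3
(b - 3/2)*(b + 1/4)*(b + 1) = b^3 - b^2/4 - 13*b/8 - 3/8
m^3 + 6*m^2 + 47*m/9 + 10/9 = (m + 1/3)*(m + 2/3)*(m + 5)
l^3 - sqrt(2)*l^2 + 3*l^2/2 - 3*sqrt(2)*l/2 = l*(l + 3/2)*(l - sqrt(2))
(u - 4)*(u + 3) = u^2 - u - 12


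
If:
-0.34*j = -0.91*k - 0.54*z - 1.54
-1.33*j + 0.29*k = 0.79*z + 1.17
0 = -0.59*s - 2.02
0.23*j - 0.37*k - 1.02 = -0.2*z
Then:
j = -2.54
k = -3.53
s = -3.42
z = 1.49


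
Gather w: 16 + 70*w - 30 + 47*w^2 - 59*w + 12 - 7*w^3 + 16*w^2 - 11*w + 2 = -7*w^3 + 63*w^2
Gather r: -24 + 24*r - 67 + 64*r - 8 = 88*r - 99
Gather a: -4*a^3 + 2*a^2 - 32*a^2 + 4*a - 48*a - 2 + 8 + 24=-4*a^3 - 30*a^2 - 44*a + 30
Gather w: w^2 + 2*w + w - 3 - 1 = w^2 + 3*w - 4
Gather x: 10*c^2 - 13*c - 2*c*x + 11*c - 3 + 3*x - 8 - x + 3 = 10*c^2 - 2*c + x*(2 - 2*c) - 8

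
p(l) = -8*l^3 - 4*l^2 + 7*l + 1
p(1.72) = -39.50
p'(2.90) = -218.04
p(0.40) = 2.65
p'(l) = -24*l^2 - 8*l + 7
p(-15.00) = 25996.00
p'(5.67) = -809.93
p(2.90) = -207.45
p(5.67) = -1546.18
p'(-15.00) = -5273.00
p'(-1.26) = -21.02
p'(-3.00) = -185.00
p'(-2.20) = -91.56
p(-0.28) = -1.10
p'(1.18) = -35.86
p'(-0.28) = 7.36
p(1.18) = -9.45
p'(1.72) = -77.76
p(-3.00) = 160.00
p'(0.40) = -0.04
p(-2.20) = 51.42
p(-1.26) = 1.83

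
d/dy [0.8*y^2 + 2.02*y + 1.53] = 1.6*y + 2.02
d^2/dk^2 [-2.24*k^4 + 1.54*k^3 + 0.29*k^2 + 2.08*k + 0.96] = -26.88*k^2 + 9.24*k + 0.58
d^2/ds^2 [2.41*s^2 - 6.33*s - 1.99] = 4.82000000000000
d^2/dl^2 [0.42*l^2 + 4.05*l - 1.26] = 0.840000000000000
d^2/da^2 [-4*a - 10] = 0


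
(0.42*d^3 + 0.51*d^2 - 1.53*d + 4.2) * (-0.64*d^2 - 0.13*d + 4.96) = -0.2688*d^5 - 0.381*d^4 + 2.9961*d^3 + 0.0404999999999998*d^2 - 8.1348*d + 20.832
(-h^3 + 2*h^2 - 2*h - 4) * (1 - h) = h^4 - 3*h^3 + 4*h^2 + 2*h - 4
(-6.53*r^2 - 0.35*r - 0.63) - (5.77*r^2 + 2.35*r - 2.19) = -12.3*r^2 - 2.7*r + 1.56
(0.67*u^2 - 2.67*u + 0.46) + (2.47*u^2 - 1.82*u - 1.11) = 3.14*u^2 - 4.49*u - 0.65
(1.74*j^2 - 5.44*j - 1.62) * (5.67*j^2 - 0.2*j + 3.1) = 9.8658*j^4 - 31.1928*j^3 - 2.7034*j^2 - 16.54*j - 5.022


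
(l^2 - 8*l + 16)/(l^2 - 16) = (l - 4)/(l + 4)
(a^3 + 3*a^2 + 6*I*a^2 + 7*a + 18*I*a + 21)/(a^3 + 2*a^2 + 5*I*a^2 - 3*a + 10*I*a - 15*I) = (a^2 + 6*I*a + 7)/(a^2 + a*(-1 + 5*I) - 5*I)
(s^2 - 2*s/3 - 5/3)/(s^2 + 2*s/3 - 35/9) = 3*(s + 1)/(3*s + 7)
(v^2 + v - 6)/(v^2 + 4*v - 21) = (v^2 + v - 6)/(v^2 + 4*v - 21)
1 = 1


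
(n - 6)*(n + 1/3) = n^2 - 17*n/3 - 2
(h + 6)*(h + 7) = h^2 + 13*h + 42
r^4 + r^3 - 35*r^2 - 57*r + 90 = (r - 6)*(r - 1)*(r + 3)*(r + 5)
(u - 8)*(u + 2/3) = u^2 - 22*u/3 - 16/3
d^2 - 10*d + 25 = (d - 5)^2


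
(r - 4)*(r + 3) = r^2 - r - 12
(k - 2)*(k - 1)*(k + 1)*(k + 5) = k^4 + 3*k^3 - 11*k^2 - 3*k + 10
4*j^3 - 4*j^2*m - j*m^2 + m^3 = (-2*j + m)*(-j + m)*(2*j + m)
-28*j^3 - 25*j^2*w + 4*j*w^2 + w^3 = (-4*j + w)*(j + w)*(7*j + w)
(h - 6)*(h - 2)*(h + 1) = h^3 - 7*h^2 + 4*h + 12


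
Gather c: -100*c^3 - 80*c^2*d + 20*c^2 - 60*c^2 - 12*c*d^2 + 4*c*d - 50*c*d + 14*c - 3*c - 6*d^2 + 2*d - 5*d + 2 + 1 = -100*c^3 + c^2*(-80*d - 40) + c*(-12*d^2 - 46*d + 11) - 6*d^2 - 3*d + 3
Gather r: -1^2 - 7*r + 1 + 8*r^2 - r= 8*r^2 - 8*r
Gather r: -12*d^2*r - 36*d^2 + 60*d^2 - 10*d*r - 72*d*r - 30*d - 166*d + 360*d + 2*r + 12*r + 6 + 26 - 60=24*d^2 + 164*d + r*(-12*d^2 - 82*d + 14) - 28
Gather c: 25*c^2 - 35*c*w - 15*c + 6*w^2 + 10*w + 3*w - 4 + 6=25*c^2 + c*(-35*w - 15) + 6*w^2 + 13*w + 2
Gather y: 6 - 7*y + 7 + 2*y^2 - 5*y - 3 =2*y^2 - 12*y + 10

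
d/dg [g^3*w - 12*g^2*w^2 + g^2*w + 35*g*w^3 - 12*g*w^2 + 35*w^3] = w*(3*g^2 - 24*g*w + 2*g + 35*w^2 - 12*w)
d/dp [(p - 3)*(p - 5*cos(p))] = p + (p - 3)*(5*sin(p) + 1) - 5*cos(p)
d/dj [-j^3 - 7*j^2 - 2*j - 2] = -3*j^2 - 14*j - 2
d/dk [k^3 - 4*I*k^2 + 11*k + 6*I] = 3*k^2 - 8*I*k + 11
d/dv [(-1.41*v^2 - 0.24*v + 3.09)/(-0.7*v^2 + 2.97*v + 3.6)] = (-4.3557*v^2 - 5.826*v - 10.0413)/(0.49*v^4 - 4.158*v^3 + 3.7809*v^2 + 21.384*v + 12.96)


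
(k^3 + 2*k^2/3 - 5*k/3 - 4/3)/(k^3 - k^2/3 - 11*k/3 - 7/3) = (3*k - 4)/(3*k - 7)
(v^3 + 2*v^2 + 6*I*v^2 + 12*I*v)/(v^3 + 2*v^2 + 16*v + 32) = v*(v + 6*I)/(v^2 + 16)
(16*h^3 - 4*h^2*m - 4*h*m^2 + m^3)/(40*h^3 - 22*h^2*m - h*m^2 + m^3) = (2*h + m)/(5*h + m)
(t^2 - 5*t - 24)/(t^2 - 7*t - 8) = (t + 3)/(t + 1)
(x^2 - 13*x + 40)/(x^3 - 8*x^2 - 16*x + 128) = (x - 5)/(x^2 - 16)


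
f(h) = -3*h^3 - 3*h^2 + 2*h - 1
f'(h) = -9*h^2 - 6*h + 2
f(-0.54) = -2.48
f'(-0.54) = 2.62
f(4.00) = -233.00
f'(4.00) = -166.00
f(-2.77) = 34.20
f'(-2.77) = -50.44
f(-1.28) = -2.18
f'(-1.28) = -5.07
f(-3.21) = 60.90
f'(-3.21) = -71.48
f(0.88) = -3.61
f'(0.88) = -10.25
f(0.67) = -1.91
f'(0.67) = -6.06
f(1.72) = -21.70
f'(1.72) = -34.95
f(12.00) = -5593.00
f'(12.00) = -1366.00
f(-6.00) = 527.00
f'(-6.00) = -286.00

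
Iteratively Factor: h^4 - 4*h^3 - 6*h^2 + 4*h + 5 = (h + 1)*(h^3 - 5*h^2 - h + 5) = (h - 5)*(h + 1)*(h^2 - 1) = (h - 5)*(h - 1)*(h + 1)*(h + 1)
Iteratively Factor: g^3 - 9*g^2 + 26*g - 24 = (g - 2)*(g^2 - 7*g + 12) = (g - 4)*(g - 2)*(g - 3)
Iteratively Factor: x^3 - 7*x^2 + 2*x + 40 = (x - 4)*(x^2 - 3*x - 10) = (x - 4)*(x + 2)*(x - 5)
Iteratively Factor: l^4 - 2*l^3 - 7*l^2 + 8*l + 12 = (l + 1)*(l^3 - 3*l^2 - 4*l + 12) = (l + 1)*(l + 2)*(l^2 - 5*l + 6) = (l - 3)*(l + 1)*(l + 2)*(l - 2)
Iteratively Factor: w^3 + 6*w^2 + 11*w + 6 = (w + 1)*(w^2 + 5*w + 6) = (w + 1)*(w + 3)*(w + 2)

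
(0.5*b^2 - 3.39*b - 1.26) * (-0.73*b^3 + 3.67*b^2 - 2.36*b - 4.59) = -0.365*b^5 + 4.3097*b^4 - 12.7015*b^3 + 1.0812*b^2 + 18.5337*b + 5.7834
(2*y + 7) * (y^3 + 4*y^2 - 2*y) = 2*y^4 + 15*y^3 + 24*y^2 - 14*y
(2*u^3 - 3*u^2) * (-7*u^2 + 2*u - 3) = -14*u^5 + 25*u^4 - 12*u^3 + 9*u^2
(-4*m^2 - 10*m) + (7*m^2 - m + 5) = 3*m^2 - 11*m + 5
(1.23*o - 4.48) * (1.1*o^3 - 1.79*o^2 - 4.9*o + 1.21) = 1.353*o^4 - 7.1297*o^3 + 1.9922*o^2 + 23.4403*o - 5.4208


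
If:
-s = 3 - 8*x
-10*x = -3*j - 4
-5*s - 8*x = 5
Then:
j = -23/36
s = -4/3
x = 5/24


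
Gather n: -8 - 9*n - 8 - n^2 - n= -n^2 - 10*n - 16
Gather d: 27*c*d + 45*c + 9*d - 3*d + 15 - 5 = 45*c + d*(27*c + 6) + 10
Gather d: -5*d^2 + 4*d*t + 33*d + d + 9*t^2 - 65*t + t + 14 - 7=-5*d^2 + d*(4*t + 34) + 9*t^2 - 64*t + 7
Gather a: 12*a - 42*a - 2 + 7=5 - 30*a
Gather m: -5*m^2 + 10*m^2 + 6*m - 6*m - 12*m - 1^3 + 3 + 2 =5*m^2 - 12*m + 4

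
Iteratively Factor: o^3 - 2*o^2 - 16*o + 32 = (o - 2)*(o^2 - 16) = (o - 2)*(o + 4)*(o - 4)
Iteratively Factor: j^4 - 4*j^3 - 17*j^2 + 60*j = (j - 5)*(j^3 + j^2 - 12*j) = (j - 5)*(j + 4)*(j^2 - 3*j) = j*(j - 5)*(j + 4)*(j - 3)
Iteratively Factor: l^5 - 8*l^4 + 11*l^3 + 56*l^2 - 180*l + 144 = (l - 2)*(l^4 - 6*l^3 - l^2 + 54*l - 72) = (l - 2)^2*(l^3 - 4*l^2 - 9*l + 36) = (l - 2)^2*(l + 3)*(l^2 - 7*l + 12) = (l - 3)*(l - 2)^2*(l + 3)*(l - 4)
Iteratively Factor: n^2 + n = (n + 1)*(n)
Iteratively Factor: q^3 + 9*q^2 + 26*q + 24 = (q + 4)*(q^2 + 5*q + 6) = (q + 2)*(q + 4)*(q + 3)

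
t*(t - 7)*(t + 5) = t^3 - 2*t^2 - 35*t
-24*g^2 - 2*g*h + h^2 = (-6*g + h)*(4*g + h)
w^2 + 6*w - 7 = (w - 1)*(w + 7)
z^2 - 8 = (z - 2*sqrt(2))*(z + 2*sqrt(2))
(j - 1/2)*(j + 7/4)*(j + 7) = j^3 + 33*j^2/4 + 63*j/8 - 49/8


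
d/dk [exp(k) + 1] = exp(k)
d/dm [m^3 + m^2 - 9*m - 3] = 3*m^2 + 2*m - 9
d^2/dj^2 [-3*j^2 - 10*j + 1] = -6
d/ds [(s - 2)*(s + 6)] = 2*s + 4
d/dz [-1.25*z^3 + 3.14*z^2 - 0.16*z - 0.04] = -3.75*z^2 + 6.28*z - 0.16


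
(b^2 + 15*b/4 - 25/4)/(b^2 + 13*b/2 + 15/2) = (4*b - 5)/(2*(2*b + 3))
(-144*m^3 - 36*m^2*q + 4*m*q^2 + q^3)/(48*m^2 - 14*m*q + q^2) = (24*m^2 + 10*m*q + q^2)/(-8*m + q)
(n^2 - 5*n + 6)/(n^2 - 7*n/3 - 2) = 3*(n - 2)/(3*n + 2)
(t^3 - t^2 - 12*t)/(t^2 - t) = (t^2 - t - 12)/(t - 1)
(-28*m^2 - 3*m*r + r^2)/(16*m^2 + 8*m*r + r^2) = (-7*m + r)/(4*m + r)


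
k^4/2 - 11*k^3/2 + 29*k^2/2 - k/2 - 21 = (k/2 + 1/2)*(k - 7)*(k - 3)*(k - 2)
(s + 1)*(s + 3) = s^2 + 4*s + 3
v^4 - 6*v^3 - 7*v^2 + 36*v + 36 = (v - 6)*(v - 3)*(v + 1)*(v + 2)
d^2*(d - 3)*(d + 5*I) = d^4 - 3*d^3 + 5*I*d^3 - 15*I*d^2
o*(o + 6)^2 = o^3 + 12*o^2 + 36*o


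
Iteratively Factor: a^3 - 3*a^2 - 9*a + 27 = (a + 3)*(a^2 - 6*a + 9) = (a - 3)*(a + 3)*(a - 3)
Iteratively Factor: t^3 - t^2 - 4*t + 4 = (t - 2)*(t^2 + t - 2) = (t - 2)*(t - 1)*(t + 2)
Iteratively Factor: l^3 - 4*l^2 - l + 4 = (l - 4)*(l^2 - 1) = (l - 4)*(l + 1)*(l - 1)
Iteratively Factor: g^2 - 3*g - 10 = (g - 5)*(g + 2)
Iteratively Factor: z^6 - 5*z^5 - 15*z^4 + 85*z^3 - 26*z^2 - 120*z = (z - 2)*(z^5 - 3*z^4 - 21*z^3 + 43*z^2 + 60*z) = (z - 3)*(z - 2)*(z^4 - 21*z^2 - 20*z) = (z - 3)*(z - 2)*(z + 1)*(z^3 - z^2 - 20*z) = (z - 3)*(z - 2)*(z + 1)*(z + 4)*(z^2 - 5*z) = z*(z - 3)*(z - 2)*(z + 1)*(z + 4)*(z - 5)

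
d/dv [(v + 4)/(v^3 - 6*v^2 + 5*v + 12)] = (v^3 - 6*v^2 + 5*v - (v + 4)*(3*v^2 - 12*v + 5) + 12)/(v^3 - 6*v^2 + 5*v + 12)^2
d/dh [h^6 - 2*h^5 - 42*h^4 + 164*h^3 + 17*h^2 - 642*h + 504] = 6*h^5 - 10*h^4 - 168*h^3 + 492*h^2 + 34*h - 642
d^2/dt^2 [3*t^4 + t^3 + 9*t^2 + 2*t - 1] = 36*t^2 + 6*t + 18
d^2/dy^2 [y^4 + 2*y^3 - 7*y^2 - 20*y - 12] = 12*y^2 + 12*y - 14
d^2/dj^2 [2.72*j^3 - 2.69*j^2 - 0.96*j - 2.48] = 16.32*j - 5.38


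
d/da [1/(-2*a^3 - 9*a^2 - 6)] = 6*a*(a + 3)/(2*a^3 + 9*a^2 + 6)^2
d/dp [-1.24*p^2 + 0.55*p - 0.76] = 0.55 - 2.48*p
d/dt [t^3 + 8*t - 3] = 3*t^2 + 8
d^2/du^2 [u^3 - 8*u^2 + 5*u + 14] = 6*u - 16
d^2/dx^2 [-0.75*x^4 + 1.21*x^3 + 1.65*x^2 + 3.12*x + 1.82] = -9.0*x^2 + 7.26*x + 3.3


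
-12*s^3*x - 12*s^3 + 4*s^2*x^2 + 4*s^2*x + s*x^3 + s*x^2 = (-2*s + x)*(6*s + x)*(s*x + s)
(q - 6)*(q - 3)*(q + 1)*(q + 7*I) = q^4 - 8*q^3 + 7*I*q^3 + 9*q^2 - 56*I*q^2 + 18*q + 63*I*q + 126*I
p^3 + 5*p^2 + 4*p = p*(p + 1)*(p + 4)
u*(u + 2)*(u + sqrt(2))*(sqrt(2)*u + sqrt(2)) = sqrt(2)*u^4 + 2*u^3 + 3*sqrt(2)*u^3 + 2*sqrt(2)*u^2 + 6*u^2 + 4*u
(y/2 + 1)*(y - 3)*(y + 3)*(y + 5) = y^4/2 + 7*y^3/2 + y^2/2 - 63*y/2 - 45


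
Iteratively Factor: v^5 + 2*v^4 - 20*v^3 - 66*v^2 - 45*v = (v + 1)*(v^4 + v^3 - 21*v^2 - 45*v) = (v - 5)*(v + 1)*(v^3 + 6*v^2 + 9*v) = (v - 5)*(v + 1)*(v + 3)*(v^2 + 3*v) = v*(v - 5)*(v + 1)*(v + 3)*(v + 3)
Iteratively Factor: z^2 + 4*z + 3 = (z + 1)*(z + 3)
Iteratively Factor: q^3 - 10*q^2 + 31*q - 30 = (q - 3)*(q^2 - 7*q + 10) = (q - 5)*(q - 3)*(q - 2)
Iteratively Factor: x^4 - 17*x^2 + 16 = (x + 4)*(x^3 - 4*x^2 - x + 4) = (x + 1)*(x + 4)*(x^2 - 5*x + 4) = (x - 1)*(x + 1)*(x + 4)*(x - 4)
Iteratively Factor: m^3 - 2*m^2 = (m)*(m^2 - 2*m) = m^2*(m - 2)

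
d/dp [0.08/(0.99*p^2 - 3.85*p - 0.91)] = (0.308 - 0.1584*p)/(-0.99*p^2 + 3.85*p + 0.91)^2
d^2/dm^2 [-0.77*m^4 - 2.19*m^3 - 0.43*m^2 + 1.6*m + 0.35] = -9.24*m^2 - 13.14*m - 0.86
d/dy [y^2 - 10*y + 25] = 2*y - 10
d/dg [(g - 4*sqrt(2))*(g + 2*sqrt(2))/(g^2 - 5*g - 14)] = (-5*g^2 + 2*sqrt(2)*g^2 + 4*g - 80 + 28*sqrt(2))/(g^4 - 10*g^3 - 3*g^2 + 140*g + 196)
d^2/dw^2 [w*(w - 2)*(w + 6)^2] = 12*w^2 + 60*w + 24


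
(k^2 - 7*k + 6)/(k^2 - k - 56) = (-k^2 + 7*k - 6)/(-k^2 + k + 56)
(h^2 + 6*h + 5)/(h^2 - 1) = (h + 5)/(h - 1)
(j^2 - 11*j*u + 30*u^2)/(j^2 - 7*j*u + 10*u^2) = (-j + 6*u)/(-j + 2*u)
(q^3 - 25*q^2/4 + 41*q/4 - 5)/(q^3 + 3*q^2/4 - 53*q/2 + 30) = (q - 1)/(q + 6)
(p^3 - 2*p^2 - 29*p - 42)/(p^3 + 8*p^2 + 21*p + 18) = (p - 7)/(p + 3)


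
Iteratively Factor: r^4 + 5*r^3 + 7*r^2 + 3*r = (r + 1)*(r^3 + 4*r^2 + 3*r) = (r + 1)*(r + 3)*(r^2 + r) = r*(r + 1)*(r + 3)*(r + 1)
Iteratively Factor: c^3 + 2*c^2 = (c + 2)*(c^2) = c*(c + 2)*(c)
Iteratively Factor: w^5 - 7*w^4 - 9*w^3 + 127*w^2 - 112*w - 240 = (w - 5)*(w^4 - 2*w^3 - 19*w^2 + 32*w + 48) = (w - 5)*(w + 1)*(w^3 - 3*w^2 - 16*w + 48) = (w - 5)*(w - 4)*(w + 1)*(w^2 + w - 12) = (w - 5)*(w - 4)*(w - 3)*(w + 1)*(w + 4)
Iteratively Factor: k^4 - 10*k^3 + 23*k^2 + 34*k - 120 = (k + 2)*(k^3 - 12*k^2 + 47*k - 60) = (k - 5)*(k + 2)*(k^2 - 7*k + 12) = (k - 5)*(k - 3)*(k + 2)*(k - 4)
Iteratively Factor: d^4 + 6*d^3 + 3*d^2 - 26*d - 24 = (d + 3)*(d^3 + 3*d^2 - 6*d - 8) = (d + 3)*(d + 4)*(d^2 - d - 2) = (d - 2)*(d + 3)*(d + 4)*(d + 1)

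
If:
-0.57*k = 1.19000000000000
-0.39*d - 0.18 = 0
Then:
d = -0.46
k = -2.09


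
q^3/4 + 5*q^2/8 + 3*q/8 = q*(q/4 + 1/4)*(q + 3/2)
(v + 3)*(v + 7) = v^2 + 10*v + 21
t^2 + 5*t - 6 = (t - 1)*(t + 6)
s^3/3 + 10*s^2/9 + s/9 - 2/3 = (s/3 + 1)*(s - 2/3)*(s + 1)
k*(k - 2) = k^2 - 2*k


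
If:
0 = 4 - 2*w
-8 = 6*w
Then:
No Solution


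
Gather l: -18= -18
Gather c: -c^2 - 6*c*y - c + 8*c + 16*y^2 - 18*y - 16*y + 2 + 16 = -c^2 + c*(7 - 6*y) + 16*y^2 - 34*y + 18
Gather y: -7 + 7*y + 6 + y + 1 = 8*y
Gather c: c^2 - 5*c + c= c^2 - 4*c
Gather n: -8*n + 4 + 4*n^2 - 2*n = 4*n^2 - 10*n + 4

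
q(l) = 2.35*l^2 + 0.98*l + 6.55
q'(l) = 4.7*l + 0.98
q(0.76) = 8.65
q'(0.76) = 4.55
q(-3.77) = 36.26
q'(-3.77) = -16.74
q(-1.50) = 10.37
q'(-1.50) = -6.07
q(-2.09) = 14.77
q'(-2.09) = -8.84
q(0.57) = 7.87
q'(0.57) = 3.66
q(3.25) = 34.56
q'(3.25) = 16.26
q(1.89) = 16.80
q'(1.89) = 9.86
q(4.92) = 68.26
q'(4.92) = 24.10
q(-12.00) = 333.19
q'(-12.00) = -55.42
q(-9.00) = 188.08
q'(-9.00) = -41.32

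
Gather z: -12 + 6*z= 6*z - 12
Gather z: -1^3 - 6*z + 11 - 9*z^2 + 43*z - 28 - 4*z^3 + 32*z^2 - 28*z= -4*z^3 + 23*z^2 + 9*z - 18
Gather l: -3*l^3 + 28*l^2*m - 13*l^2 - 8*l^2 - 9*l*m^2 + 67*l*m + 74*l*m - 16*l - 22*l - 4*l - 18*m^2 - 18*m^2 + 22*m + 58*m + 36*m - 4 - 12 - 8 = -3*l^3 + l^2*(28*m - 21) + l*(-9*m^2 + 141*m - 42) - 36*m^2 + 116*m - 24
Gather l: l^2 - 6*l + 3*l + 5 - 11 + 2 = l^2 - 3*l - 4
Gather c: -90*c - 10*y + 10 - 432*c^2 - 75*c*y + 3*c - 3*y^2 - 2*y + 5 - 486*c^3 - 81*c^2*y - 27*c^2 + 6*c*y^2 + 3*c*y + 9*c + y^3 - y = -486*c^3 + c^2*(-81*y - 459) + c*(6*y^2 - 72*y - 78) + y^3 - 3*y^2 - 13*y + 15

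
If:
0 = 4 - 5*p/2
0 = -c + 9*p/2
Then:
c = 36/5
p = 8/5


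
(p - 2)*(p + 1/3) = p^2 - 5*p/3 - 2/3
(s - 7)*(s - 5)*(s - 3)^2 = s^4 - 18*s^3 + 116*s^2 - 318*s + 315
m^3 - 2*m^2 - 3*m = m*(m - 3)*(m + 1)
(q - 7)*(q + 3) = q^2 - 4*q - 21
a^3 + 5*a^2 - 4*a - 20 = (a - 2)*(a + 2)*(a + 5)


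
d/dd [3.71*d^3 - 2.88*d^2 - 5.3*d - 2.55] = 11.13*d^2 - 5.76*d - 5.3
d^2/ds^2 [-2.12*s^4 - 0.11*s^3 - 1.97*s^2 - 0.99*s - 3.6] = -25.44*s^2 - 0.66*s - 3.94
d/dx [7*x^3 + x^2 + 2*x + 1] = 21*x^2 + 2*x + 2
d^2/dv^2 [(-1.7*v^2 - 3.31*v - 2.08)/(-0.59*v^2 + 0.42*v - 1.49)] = (3.146942*v^3 - 4.622532*v^2 - 20.55147*v + 8.767904)/(0.205379*v^6 - 0.438606*v^5 + 1.868235*v^4 - 2.28942*v^3 + 4.718085*v^2 - 2.797326*v + 3.307949)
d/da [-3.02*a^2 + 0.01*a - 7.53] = 0.01 - 6.04*a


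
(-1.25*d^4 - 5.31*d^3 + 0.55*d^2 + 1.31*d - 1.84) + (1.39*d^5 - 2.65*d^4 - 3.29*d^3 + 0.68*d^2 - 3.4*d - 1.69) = 1.39*d^5 - 3.9*d^4 - 8.6*d^3 + 1.23*d^2 - 2.09*d - 3.53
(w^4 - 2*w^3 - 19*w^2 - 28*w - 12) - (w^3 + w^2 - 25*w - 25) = w^4 - 3*w^3 - 20*w^2 - 3*w + 13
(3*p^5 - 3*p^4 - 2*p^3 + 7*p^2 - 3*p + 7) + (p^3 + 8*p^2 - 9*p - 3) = 3*p^5 - 3*p^4 - p^3 + 15*p^2 - 12*p + 4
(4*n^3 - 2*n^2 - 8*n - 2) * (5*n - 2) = 20*n^4 - 18*n^3 - 36*n^2 + 6*n + 4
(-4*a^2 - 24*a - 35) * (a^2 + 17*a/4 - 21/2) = -4*a^4 - 41*a^3 - 95*a^2 + 413*a/4 + 735/2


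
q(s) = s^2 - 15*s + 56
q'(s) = 2*s - 15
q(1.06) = 41.22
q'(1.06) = -12.88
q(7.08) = -0.07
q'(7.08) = -0.84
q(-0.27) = 60.12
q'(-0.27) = -15.54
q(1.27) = 38.56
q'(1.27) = -12.46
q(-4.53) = 144.47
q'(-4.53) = -24.06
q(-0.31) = 60.75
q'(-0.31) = -15.62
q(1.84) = 31.79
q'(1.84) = -11.32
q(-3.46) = 119.87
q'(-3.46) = -21.92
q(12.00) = 20.00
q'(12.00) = 9.00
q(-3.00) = 110.00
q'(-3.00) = -21.00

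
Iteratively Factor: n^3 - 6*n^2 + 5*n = (n - 1)*(n^2 - 5*n) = (n - 5)*(n - 1)*(n)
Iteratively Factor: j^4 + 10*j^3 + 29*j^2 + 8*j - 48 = (j - 1)*(j^3 + 11*j^2 + 40*j + 48) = (j - 1)*(j + 4)*(j^2 + 7*j + 12) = (j - 1)*(j + 3)*(j + 4)*(j + 4)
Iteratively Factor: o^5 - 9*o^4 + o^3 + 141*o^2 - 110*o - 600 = (o + 2)*(o^4 - 11*o^3 + 23*o^2 + 95*o - 300) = (o + 2)*(o + 3)*(o^3 - 14*o^2 + 65*o - 100) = (o - 4)*(o + 2)*(o + 3)*(o^2 - 10*o + 25) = (o - 5)*(o - 4)*(o + 2)*(o + 3)*(o - 5)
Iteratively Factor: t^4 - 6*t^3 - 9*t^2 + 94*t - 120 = (t - 3)*(t^3 - 3*t^2 - 18*t + 40) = (t - 3)*(t - 2)*(t^2 - t - 20) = (t - 5)*(t - 3)*(t - 2)*(t + 4)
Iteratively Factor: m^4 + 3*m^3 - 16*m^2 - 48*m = (m - 4)*(m^3 + 7*m^2 + 12*m) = (m - 4)*(m + 4)*(m^2 + 3*m) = m*(m - 4)*(m + 4)*(m + 3)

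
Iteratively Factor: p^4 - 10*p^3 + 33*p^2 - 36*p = (p - 4)*(p^3 - 6*p^2 + 9*p) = (p - 4)*(p - 3)*(p^2 - 3*p) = (p - 4)*(p - 3)^2*(p)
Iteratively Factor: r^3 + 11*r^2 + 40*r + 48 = (r + 4)*(r^2 + 7*r + 12) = (r + 3)*(r + 4)*(r + 4)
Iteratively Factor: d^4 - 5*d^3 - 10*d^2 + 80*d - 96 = (d - 4)*(d^3 - d^2 - 14*d + 24) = (d - 4)*(d - 2)*(d^2 + d - 12) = (d - 4)*(d - 3)*(d - 2)*(d + 4)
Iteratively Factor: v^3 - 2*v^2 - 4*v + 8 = (v - 2)*(v^2 - 4) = (v - 2)*(v + 2)*(v - 2)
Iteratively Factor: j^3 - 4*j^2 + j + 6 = (j - 2)*(j^2 - 2*j - 3) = (j - 2)*(j + 1)*(j - 3)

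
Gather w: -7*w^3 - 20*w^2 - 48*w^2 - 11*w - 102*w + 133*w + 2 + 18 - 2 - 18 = -7*w^3 - 68*w^2 + 20*w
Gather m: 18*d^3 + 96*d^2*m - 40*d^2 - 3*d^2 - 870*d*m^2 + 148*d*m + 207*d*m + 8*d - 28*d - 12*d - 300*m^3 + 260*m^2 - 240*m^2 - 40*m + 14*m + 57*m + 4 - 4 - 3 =18*d^3 - 43*d^2 - 32*d - 300*m^3 + m^2*(20 - 870*d) + m*(96*d^2 + 355*d + 31) - 3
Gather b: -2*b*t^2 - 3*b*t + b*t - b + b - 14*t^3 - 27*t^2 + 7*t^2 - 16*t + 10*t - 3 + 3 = b*(-2*t^2 - 2*t) - 14*t^3 - 20*t^2 - 6*t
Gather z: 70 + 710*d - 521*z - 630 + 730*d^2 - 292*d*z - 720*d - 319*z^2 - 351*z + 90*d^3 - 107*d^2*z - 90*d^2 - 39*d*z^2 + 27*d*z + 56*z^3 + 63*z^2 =90*d^3 + 640*d^2 - 10*d + 56*z^3 + z^2*(-39*d - 256) + z*(-107*d^2 - 265*d - 872) - 560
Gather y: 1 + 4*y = 4*y + 1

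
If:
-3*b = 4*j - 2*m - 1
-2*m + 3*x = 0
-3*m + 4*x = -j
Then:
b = x/3 + 1/3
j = x/2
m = 3*x/2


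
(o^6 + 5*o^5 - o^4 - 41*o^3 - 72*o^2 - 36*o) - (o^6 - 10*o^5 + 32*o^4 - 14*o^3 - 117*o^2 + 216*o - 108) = 15*o^5 - 33*o^4 - 27*o^3 + 45*o^2 - 252*o + 108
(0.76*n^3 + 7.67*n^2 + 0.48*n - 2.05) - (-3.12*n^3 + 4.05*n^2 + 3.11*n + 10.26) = 3.88*n^3 + 3.62*n^2 - 2.63*n - 12.31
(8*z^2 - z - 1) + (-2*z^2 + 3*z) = 6*z^2 + 2*z - 1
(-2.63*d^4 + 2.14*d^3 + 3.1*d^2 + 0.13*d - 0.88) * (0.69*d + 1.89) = -1.8147*d^5 - 3.4941*d^4 + 6.1836*d^3 + 5.9487*d^2 - 0.3615*d - 1.6632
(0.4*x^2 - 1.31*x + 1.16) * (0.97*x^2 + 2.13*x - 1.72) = 0.388*x^4 - 0.4187*x^3 - 2.3531*x^2 + 4.724*x - 1.9952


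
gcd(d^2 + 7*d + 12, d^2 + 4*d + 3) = d + 3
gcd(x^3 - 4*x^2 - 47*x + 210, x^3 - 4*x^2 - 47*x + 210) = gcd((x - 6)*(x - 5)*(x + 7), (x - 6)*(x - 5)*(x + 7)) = x^3 - 4*x^2 - 47*x + 210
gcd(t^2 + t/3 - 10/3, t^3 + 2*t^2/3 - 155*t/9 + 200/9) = t - 5/3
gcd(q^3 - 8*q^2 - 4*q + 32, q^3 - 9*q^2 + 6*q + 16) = q^2 - 10*q + 16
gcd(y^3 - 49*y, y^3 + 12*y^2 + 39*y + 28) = y + 7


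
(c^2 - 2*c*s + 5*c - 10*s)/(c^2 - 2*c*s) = (c + 5)/c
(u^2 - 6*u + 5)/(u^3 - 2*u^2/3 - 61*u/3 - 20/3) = 3*(u - 1)/(3*u^2 + 13*u + 4)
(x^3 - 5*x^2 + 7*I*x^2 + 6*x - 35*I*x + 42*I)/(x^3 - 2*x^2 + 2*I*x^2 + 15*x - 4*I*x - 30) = (x^2 + x*(-3 + 7*I) - 21*I)/(x^2 + 2*I*x + 15)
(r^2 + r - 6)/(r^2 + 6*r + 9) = (r - 2)/(r + 3)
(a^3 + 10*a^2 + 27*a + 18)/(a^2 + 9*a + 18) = a + 1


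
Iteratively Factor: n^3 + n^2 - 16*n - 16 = (n + 1)*(n^2 - 16) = (n - 4)*(n + 1)*(n + 4)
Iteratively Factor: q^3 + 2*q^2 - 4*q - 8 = (q + 2)*(q^2 - 4) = (q - 2)*(q + 2)*(q + 2)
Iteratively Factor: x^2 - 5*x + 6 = (x - 2)*(x - 3)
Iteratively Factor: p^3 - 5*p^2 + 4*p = (p - 1)*(p^2 - 4*p) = (p - 4)*(p - 1)*(p)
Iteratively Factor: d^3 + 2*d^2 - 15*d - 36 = (d + 3)*(d^2 - d - 12) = (d - 4)*(d + 3)*(d + 3)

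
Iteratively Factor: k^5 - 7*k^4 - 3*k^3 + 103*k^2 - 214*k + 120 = (k - 1)*(k^4 - 6*k^3 - 9*k^2 + 94*k - 120) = (k - 1)*(k + 4)*(k^3 - 10*k^2 + 31*k - 30) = (k - 5)*(k - 1)*(k + 4)*(k^2 - 5*k + 6) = (k - 5)*(k - 3)*(k - 1)*(k + 4)*(k - 2)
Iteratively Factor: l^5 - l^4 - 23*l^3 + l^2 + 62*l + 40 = (l + 1)*(l^4 - 2*l^3 - 21*l^2 + 22*l + 40) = (l - 5)*(l + 1)*(l^3 + 3*l^2 - 6*l - 8) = (l - 5)*(l - 2)*(l + 1)*(l^2 + 5*l + 4) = (l - 5)*(l - 2)*(l + 1)*(l + 4)*(l + 1)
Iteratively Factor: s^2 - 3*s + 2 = (s - 2)*(s - 1)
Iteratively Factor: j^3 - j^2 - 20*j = (j - 5)*(j^2 + 4*j) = j*(j - 5)*(j + 4)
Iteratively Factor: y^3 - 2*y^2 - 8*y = (y + 2)*(y^2 - 4*y) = y*(y + 2)*(y - 4)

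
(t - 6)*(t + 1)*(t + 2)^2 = t^4 - t^3 - 22*t^2 - 44*t - 24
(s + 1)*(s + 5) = s^2 + 6*s + 5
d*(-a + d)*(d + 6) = -a*d^2 - 6*a*d + d^3 + 6*d^2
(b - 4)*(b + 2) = b^2 - 2*b - 8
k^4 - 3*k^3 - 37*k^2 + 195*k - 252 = (k - 4)*(k - 3)^2*(k + 7)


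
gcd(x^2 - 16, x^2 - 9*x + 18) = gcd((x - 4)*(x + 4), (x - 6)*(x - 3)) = 1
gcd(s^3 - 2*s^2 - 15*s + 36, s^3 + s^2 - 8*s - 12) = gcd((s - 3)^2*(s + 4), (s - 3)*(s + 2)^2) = s - 3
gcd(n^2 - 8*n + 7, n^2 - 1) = n - 1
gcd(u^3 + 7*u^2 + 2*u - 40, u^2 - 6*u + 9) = 1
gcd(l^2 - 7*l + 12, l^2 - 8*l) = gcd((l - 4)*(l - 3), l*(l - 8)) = 1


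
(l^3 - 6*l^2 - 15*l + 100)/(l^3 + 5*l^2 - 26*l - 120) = (l - 5)/(l + 6)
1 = 1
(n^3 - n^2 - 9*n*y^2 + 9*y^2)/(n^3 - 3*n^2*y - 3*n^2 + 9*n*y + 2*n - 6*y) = (n + 3*y)/(n - 2)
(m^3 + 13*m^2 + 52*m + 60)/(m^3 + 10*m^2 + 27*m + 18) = (m^2 + 7*m + 10)/(m^2 + 4*m + 3)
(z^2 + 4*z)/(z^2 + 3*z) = (z + 4)/(z + 3)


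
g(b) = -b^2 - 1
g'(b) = -2*b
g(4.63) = -22.44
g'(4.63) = -9.26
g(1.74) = -4.03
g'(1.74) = -3.48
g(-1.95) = -4.80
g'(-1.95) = 3.90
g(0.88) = -1.77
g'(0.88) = -1.76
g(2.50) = -7.25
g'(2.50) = -5.00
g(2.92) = -9.53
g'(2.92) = -5.84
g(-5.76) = -34.18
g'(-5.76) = 11.52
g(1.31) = -2.72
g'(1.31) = -2.62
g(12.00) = -145.00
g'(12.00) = -24.00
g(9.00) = -82.00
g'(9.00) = -18.00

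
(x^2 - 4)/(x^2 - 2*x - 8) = (x - 2)/(x - 4)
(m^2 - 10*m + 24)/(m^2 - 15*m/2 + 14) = 2*(m - 6)/(2*m - 7)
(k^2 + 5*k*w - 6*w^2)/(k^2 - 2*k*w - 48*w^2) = (-k + w)/(-k + 8*w)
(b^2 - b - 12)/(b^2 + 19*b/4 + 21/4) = 4*(b - 4)/(4*b + 7)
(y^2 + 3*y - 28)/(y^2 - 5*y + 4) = (y + 7)/(y - 1)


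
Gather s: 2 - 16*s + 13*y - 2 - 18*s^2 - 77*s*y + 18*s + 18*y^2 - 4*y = -18*s^2 + s*(2 - 77*y) + 18*y^2 + 9*y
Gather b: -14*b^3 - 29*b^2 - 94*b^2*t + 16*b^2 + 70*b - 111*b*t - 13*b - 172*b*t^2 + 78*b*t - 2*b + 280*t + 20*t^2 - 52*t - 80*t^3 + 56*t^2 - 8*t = -14*b^3 + b^2*(-94*t - 13) + b*(-172*t^2 - 33*t + 55) - 80*t^3 + 76*t^2 + 220*t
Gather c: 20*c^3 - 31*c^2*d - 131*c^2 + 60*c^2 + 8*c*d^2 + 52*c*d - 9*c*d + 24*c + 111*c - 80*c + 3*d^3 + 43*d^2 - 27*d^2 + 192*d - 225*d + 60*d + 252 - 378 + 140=20*c^3 + c^2*(-31*d - 71) + c*(8*d^2 + 43*d + 55) + 3*d^3 + 16*d^2 + 27*d + 14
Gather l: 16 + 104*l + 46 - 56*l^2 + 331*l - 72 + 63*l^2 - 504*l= 7*l^2 - 69*l - 10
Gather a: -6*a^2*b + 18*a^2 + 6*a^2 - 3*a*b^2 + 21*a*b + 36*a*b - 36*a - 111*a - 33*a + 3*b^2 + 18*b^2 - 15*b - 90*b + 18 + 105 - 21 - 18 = a^2*(24 - 6*b) + a*(-3*b^2 + 57*b - 180) + 21*b^2 - 105*b + 84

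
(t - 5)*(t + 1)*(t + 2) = t^3 - 2*t^2 - 13*t - 10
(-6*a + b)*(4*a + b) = -24*a^2 - 2*a*b + b^2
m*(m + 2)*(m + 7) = m^3 + 9*m^2 + 14*m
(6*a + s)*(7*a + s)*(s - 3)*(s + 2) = 42*a^2*s^2 - 42*a^2*s - 252*a^2 + 13*a*s^3 - 13*a*s^2 - 78*a*s + s^4 - s^3 - 6*s^2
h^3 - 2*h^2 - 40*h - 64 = (h - 8)*(h + 2)*(h + 4)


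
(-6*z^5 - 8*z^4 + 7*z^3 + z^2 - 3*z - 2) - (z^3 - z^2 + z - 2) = -6*z^5 - 8*z^4 + 6*z^3 + 2*z^2 - 4*z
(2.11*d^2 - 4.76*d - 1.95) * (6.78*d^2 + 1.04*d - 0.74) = 14.3058*d^4 - 30.0784*d^3 - 19.7328*d^2 + 1.4944*d + 1.443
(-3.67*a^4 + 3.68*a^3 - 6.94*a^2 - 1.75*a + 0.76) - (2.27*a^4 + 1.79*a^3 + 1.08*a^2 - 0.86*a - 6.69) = -5.94*a^4 + 1.89*a^3 - 8.02*a^2 - 0.89*a + 7.45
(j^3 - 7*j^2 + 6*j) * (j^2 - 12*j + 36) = j^5 - 19*j^4 + 126*j^3 - 324*j^2 + 216*j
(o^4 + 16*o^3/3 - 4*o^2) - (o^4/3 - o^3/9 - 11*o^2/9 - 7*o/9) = 2*o^4/3 + 49*o^3/9 - 25*o^2/9 + 7*o/9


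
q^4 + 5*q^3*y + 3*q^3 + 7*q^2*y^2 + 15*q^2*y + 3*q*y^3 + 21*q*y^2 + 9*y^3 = (q + 3)*(q + y)^2*(q + 3*y)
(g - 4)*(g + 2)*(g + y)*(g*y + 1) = g^4*y + g^3*y^2 - 2*g^3*y + g^3 - 2*g^2*y^2 - 7*g^2*y - 2*g^2 - 8*g*y^2 - 2*g*y - 8*g - 8*y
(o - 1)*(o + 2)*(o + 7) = o^3 + 8*o^2 + 5*o - 14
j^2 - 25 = (j - 5)*(j + 5)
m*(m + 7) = m^2 + 7*m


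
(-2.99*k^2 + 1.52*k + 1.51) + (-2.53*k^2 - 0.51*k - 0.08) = -5.52*k^2 + 1.01*k + 1.43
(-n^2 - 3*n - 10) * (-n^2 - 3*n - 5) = n^4 + 6*n^3 + 24*n^2 + 45*n + 50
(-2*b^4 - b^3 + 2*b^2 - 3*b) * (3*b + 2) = -6*b^5 - 7*b^4 + 4*b^3 - 5*b^2 - 6*b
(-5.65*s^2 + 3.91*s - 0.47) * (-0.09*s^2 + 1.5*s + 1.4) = 0.5085*s^4 - 8.8269*s^3 - 2.0027*s^2 + 4.769*s - 0.658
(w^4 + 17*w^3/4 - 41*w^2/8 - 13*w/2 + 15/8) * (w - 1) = w^5 + 13*w^4/4 - 75*w^3/8 - 11*w^2/8 + 67*w/8 - 15/8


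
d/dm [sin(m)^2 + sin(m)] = sin(2*m) + cos(m)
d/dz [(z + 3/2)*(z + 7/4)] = 2*z + 13/4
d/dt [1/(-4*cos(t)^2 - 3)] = -4*sin(2*t)/(2*cos(2*t) + 5)^2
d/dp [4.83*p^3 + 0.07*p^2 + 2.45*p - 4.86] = 14.49*p^2 + 0.14*p + 2.45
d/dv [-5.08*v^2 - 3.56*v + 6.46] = -10.16*v - 3.56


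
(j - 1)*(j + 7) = j^2 + 6*j - 7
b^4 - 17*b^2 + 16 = (b - 4)*(b - 1)*(b + 1)*(b + 4)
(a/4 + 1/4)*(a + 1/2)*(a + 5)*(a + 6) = a^4/4 + 25*a^3/8 + 47*a^2/4 + 101*a/8 + 15/4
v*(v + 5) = v^2 + 5*v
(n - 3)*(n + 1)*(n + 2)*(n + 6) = n^4 + 6*n^3 - 7*n^2 - 48*n - 36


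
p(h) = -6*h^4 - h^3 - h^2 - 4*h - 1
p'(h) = -24*h^3 - 3*h^2 - 2*h - 4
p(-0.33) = 0.18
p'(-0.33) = -2.80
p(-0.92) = -1.69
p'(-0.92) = 13.99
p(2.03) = -123.50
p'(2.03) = -221.19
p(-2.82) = -354.69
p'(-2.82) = 516.00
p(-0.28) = 0.03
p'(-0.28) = -3.15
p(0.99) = -12.67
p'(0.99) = -32.21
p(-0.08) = -0.69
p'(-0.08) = -3.85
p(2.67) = -342.77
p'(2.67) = -487.55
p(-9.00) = -38683.00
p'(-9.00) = 17267.00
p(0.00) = -1.00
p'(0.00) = -4.00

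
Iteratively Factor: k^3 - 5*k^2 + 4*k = (k)*(k^2 - 5*k + 4) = k*(k - 1)*(k - 4)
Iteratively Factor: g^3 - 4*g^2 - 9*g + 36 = (g - 3)*(g^2 - g - 12) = (g - 4)*(g - 3)*(g + 3)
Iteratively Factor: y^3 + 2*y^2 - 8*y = (y - 2)*(y^2 + 4*y) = y*(y - 2)*(y + 4)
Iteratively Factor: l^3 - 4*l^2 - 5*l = (l + 1)*(l^2 - 5*l) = l*(l + 1)*(l - 5)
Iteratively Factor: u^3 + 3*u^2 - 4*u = (u + 4)*(u^2 - u) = u*(u + 4)*(u - 1)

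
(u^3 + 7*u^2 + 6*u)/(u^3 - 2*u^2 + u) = (u^2 + 7*u + 6)/(u^2 - 2*u + 1)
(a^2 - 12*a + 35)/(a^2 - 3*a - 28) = (a - 5)/(a + 4)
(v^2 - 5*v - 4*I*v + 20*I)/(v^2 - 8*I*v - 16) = (v - 5)/(v - 4*I)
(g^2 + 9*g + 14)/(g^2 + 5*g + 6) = (g + 7)/(g + 3)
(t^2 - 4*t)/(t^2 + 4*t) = (t - 4)/(t + 4)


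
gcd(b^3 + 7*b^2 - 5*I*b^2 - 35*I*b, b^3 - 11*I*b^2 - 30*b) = b^2 - 5*I*b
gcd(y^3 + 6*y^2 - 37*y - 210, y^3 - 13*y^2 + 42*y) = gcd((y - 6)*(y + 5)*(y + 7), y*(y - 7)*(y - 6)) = y - 6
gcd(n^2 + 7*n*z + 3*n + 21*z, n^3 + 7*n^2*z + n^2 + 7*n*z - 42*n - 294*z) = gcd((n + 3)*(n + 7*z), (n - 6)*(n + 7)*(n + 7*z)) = n + 7*z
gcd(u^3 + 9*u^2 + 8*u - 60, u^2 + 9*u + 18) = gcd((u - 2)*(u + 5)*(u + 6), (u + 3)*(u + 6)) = u + 6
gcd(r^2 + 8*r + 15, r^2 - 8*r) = 1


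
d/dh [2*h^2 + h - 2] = 4*h + 1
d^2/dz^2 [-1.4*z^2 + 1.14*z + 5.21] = -2.80000000000000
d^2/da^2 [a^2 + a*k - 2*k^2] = 2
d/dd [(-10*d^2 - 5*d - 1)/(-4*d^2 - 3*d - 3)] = 2*(5*d^2 + 26*d + 6)/(16*d^4 + 24*d^3 + 33*d^2 + 18*d + 9)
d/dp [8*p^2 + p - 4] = 16*p + 1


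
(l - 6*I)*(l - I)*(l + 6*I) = l^3 - I*l^2 + 36*l - 36*I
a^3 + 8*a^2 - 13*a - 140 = (a - 4)*(a + 5)*(a + 7)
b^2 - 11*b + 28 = (b - 7)*(b - 4)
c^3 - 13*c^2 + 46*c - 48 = (c - 8)*(c - 3)*(c - 2)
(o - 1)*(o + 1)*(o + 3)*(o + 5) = o^4 + 8*o^3 + 14*o^2 - 8*o - 15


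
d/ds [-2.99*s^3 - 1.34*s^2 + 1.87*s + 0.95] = -8.97*s^2 - 2.68*s + 1.87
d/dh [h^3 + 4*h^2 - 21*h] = 3*h^2 + 8*h - 21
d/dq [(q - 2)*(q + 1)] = 2*q - 1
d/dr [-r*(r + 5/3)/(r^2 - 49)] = (5*r^2 + 294*r + 245)/(3*(r^4 - 98*r^2 + 2401))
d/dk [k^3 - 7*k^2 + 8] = k*(3*k - 14)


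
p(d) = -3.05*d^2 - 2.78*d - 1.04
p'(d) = -6.1*d - 2.78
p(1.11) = -7.88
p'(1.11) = -9.55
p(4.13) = -64.54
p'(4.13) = -27.97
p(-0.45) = -0.41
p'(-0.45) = -0.03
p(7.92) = -214.37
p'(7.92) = -51.09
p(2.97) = -36.20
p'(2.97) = -20.90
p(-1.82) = -6.08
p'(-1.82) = 8.32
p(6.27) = -138.37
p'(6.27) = -41.03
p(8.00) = -218.48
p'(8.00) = -51.58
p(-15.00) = -645.59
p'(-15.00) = 88.72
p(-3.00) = -20.15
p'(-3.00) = 15.52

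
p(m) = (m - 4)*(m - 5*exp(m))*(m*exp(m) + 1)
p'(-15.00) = -34.00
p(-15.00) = 285.00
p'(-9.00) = -22.08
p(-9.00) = 116.88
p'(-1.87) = -4.92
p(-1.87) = 11.03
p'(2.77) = 6599.10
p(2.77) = 4282.69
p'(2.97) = 7817.67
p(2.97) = 5731.52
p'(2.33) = 3679.53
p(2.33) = 2043.95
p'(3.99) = -56396.53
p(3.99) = 576.98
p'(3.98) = -53864.86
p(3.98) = 1128.22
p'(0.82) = 202.48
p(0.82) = 95.85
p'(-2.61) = -8.11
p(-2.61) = 15.90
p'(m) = (1 - 5*exp(m))*(m - 4)*(m*exp(m) + 1) + (m - 4)*(m - 5*exp(m))*(m*exp(m) + exp(m)) + (m - 5*exp(m))*(m*exp(m) + 1)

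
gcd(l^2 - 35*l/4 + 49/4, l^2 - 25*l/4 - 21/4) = l - 7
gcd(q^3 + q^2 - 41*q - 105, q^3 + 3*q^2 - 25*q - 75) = q^2 + 8*q + 15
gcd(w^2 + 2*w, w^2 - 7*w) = w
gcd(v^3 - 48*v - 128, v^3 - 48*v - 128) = v^3 - 48*v - 128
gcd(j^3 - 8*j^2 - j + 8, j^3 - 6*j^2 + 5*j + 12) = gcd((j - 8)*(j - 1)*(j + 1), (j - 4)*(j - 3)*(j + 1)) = j + 1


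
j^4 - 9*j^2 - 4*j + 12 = (j - 3)*(j - 1)*(j + 2)^2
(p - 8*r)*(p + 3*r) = p^2 - 5*p*r - 24*r^2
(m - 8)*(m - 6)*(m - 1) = m^3 - 15*m^2 + 62*m - 48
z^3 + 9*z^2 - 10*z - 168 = (z - 4)*(z + 6)*(z + 7)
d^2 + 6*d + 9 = (d + 3)^2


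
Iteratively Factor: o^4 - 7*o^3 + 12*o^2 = (o)*(o^3 - 7*o^2 + 12*o) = o*(o - 3)*(o^2 - 4*o) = o^2*(o - 3)*(o - 4)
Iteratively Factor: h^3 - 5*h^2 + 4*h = (h - 1)*(h^2 - 4*h) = (h - 4)*(h - 1)*(h)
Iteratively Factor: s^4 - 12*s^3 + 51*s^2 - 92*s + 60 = (s - 3)*(s^3 - 9*s^2 + 24*s - 20) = (s - 5)*(s - 3)*(s^2 - 4*s + 4) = (s - 5)*(s - 3)*(s - 2)*(s - 2)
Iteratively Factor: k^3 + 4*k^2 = (k)*(k^2 + 4*k) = k*(k + 4)*(k)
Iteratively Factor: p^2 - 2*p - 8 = (p + 2)*(p - 4)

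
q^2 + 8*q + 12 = (q + 2)*(q + 6)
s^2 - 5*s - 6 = (s - 6)*(s + 1)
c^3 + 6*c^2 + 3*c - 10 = (c - 1)*(c + 2)*(c + 5)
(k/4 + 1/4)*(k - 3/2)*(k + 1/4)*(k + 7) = k^4/4 + 27*k^3/16 - 27*k^2/32 - 47*k/16 - 21/32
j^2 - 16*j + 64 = (j - 8)^2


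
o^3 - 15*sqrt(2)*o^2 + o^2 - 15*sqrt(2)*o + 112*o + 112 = (o + 1)*(o - 8*sqrt(2))*(o - 7*sqrt(2))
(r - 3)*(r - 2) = r^2 - 5*r + 6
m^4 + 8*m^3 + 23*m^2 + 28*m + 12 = (m + 1)*(m + 2)^2*(m + 3)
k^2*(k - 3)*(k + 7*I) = k^4 - 3*k^3 + 7*I*k^3 - 21*I*k^2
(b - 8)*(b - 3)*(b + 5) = b^3 - 6*b^2 - 31*b + 120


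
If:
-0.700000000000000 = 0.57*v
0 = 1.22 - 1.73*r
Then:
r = 0.71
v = -1.23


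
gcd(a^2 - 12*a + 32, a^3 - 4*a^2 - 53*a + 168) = a - 8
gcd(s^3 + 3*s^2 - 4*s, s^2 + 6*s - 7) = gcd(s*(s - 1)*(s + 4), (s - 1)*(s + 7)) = s - 1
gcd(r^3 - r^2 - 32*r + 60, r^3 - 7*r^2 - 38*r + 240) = r^2 + r - 30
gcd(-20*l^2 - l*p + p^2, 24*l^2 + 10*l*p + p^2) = 4*l + p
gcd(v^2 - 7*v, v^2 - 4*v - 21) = v - 7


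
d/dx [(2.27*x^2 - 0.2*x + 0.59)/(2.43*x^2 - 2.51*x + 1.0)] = (-5.2117*x^2 + 1.6726*x + 1.2809)/(5.9049*x^4 - 12.1986*x^3 + 11.1601*x^2 - 5.02*x + 1.0)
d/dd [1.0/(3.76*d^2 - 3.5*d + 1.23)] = (3.5 - 7.52*d)/(3.76*d^2 - 3.5*d + 1.23)^2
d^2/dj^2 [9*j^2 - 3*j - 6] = 18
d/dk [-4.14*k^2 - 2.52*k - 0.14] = -8.28*k - 2.52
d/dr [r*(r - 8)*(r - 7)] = 3*r^2 - 30*r + 56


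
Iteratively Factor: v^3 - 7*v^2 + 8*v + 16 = (v - 4)*(v^2 - 3*v - 4) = (v - 4)^2*(v + 1)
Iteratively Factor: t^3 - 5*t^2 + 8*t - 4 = (t - 2)*(t^2 - 3*t + 2) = (t - 2)*(t - 1)*(t - 2)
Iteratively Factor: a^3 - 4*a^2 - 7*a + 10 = (a + 2)*(a^2 - 6*a + 5) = (a - 1)*(a + 2)*(a - 5)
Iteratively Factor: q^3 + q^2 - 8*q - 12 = (q + 2)*(q^2 - q - 6) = (q - 3)*(q + 2)*(q + 2)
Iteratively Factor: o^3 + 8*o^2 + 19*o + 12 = (o + 1)*(o^2 + 7*o + 12) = (o + 1)*(o + 3)*(o + 4)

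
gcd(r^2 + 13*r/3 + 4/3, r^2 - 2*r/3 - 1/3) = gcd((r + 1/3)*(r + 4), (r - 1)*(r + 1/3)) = r + 1/3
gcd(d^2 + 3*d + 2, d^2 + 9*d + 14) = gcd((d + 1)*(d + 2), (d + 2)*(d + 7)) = d + 2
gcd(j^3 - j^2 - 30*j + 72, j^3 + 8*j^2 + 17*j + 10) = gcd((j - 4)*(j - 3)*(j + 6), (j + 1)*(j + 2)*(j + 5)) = 1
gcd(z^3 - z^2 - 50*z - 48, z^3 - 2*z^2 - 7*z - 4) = z + 1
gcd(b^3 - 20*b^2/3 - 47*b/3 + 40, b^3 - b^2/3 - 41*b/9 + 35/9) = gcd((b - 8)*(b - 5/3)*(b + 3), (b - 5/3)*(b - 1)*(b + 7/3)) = b - 5/3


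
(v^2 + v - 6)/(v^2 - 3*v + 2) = (v + 3)/(v - 1)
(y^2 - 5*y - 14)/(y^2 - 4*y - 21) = (y + 2)/(y + 3)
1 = 1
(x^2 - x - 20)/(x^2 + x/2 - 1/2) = 2*(x^2 - x - 20)/(2*x^2 + x - 1)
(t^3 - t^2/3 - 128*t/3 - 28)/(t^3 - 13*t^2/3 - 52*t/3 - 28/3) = (t + 6)/(t + 2)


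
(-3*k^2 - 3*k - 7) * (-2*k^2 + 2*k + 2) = 6*k^4 + 2*k^2 - 20*k - 14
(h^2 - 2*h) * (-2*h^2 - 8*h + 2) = -2*h^4 - 4*h^3 + 18*h^2 - 4*h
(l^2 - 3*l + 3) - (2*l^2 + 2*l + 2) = -l^2 - 5*l + 1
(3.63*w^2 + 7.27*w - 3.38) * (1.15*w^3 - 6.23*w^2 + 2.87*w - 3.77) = 4.1745*w^5 - 14.2544*w^4 - 38.761*w^3 + 28.2372*w^2 - 37.1085*w + 12.7426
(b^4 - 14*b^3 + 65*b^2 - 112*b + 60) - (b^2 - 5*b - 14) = b^4 - 14*b^3 + 64*b^2 - 107*b + 74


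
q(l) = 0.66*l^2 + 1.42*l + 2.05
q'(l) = 1.32*l + 1.42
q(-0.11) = 1.90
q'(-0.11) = 1.27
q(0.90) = 3.86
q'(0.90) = 2.61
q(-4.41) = 8.62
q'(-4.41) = -4.40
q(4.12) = 19.10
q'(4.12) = 6.86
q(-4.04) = 7.09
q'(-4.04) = -3.91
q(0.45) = 2.82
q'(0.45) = 2.01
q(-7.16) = 25.72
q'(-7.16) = -8.03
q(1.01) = 4.16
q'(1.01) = 2.75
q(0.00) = 2.05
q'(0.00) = 1.42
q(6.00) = 34.33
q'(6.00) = 9.34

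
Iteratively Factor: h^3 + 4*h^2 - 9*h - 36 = (h + 4)*(h^2 - 9) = (h - 3)*(h + 4)*(h + 3)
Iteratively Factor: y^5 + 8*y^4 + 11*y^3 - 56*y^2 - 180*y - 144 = (y + 2)*(y^4 + 6*y^3 - y^2 - 54*y - 72) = (y - 3)*(y + 2)*(y^3 + 9*y^2 + 26*y + 24) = (y - 3)*(y + 2)*(y + 3)*(y^2 + 6*y + 8) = (y - 3)*(y + 2)*(y + 3)*(y + 4)*(y + 2)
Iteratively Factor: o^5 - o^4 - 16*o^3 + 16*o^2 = (o)*(o^4 - o^3 - 16*o^2 + 16*o) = o*(o - 1)*(o^3 - 16*o) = o*(o - 1)*(o + 4)*(o^2 - 4*o) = o*(o - 4)*(o - 1)*(o + 4)*(o)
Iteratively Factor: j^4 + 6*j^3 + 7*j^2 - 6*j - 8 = (j + 2)*(j^3 + 4*j^2 - j - 4) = (j + 2)*(j + 4)*(j^2 - 1) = (j + 1)*(j + 2)*(j + 4)*(j - 1)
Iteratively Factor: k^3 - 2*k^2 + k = (k - 1)*(k^2 - k) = k*(k - 1)*(k - 1)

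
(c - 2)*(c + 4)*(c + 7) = c^3 + 9*c^2 + 6*c - 56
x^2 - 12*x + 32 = (x - 8)*(x - 4)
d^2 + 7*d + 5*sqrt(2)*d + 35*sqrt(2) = (d + 7)*(d + 5*sqrt(2))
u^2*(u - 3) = u^3 - 3*u^2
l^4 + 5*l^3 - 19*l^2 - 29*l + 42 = (l - 3)*(l - 1)*(l + 2)*(l + 7)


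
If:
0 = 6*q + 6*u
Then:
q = -u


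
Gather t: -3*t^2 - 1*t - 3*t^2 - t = -6*t^2 - 2*t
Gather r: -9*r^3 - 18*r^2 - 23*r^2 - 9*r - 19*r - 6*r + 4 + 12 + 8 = -9*r^3 - 41*r^2 - 34*r + 24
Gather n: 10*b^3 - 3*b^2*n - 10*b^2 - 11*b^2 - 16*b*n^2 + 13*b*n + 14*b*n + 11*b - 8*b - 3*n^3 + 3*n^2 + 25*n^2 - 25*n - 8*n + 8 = 10*b^3 - 21*b^2 + 3*b - 3*n^3 + n^2*(28 - 16*b) + n*(-3*b^2 + 27*b - 33) + 8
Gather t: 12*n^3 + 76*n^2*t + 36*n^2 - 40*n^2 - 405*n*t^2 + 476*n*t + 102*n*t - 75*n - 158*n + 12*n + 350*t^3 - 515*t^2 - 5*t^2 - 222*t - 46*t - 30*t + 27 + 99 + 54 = 12*n^3 - 4*n^2 - 221*n + 350*t^3 + t^2*(-405*n - 520) + t*(76*n^2 + 578*n - 298) + 180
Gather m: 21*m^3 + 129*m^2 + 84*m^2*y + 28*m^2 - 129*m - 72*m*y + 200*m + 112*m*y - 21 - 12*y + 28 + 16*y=21*m^3 + m^2*(84*y + 157) + m*(40*y + 71) + 4*y + 7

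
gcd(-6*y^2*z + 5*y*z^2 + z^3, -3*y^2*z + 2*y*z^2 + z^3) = y*z - z^2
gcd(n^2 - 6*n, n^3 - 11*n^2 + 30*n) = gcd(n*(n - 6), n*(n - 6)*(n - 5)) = n^2 - 6*n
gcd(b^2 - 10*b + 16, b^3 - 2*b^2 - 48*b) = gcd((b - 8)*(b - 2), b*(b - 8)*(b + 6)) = b - 8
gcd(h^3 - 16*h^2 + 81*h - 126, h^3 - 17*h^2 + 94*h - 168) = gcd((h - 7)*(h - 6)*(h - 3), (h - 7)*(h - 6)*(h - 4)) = h^2 - 13*h + 42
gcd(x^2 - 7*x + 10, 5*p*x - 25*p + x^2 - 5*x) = x - 5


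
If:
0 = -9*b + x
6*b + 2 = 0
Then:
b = -1/3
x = -3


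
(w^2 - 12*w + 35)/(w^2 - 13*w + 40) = (w - 7)/(w - 8)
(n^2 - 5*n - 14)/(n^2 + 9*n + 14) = (n - 7)/(n + 7)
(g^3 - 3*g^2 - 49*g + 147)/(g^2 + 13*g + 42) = (g^2 - 10*g + 21)/(g + 6)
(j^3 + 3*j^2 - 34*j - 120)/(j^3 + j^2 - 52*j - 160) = (j - 6)/(j - 8)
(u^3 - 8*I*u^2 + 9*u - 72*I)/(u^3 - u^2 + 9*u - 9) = (u - 8*I)/(u - 1)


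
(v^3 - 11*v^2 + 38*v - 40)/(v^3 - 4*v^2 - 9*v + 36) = (v^2 - 7*v + 10)/(v^2 - 9)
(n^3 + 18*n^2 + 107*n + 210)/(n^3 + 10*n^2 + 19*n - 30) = (n + 7)/(n - 1)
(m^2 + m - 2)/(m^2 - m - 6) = (m - 1)/(m - 3)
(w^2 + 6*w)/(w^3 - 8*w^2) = (w + 6)/(w*(w - 8))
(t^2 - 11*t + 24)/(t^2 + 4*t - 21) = (t - 8)/(t + 7)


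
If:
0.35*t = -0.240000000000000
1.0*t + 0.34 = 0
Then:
No Solution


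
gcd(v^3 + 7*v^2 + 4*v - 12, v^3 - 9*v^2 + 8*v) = v - 1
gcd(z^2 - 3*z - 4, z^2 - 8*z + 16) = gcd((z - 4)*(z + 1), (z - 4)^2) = z - 4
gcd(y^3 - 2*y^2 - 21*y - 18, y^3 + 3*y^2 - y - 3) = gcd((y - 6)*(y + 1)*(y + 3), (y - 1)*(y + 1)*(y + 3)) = y^2 + 4*y + 3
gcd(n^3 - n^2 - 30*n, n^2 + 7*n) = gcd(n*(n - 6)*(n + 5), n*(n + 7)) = n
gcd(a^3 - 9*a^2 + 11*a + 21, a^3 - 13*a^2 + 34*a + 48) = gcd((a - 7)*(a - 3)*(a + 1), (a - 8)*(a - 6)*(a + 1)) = a + 1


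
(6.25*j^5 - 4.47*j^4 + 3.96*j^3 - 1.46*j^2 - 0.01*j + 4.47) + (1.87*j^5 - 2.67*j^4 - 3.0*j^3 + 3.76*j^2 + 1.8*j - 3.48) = 8.12*j^5 - 7.14*j^4 + 0.96*j^3 + 2.3*j^2 + 1.79*j + 0.99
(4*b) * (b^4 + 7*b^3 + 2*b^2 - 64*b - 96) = 4*b^5 + 28*b^4 + 8*b^3 - 256*b^2 - 384*b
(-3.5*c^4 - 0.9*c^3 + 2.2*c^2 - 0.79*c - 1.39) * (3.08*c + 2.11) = -10.78*c^5 - 10.157*c^4 + 4.877*c^3 + 2.2088*c^2 - 5.9481*c - 2.9329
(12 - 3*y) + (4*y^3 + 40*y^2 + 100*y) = 4*y^3 + 40*y^2 + 97*y + 12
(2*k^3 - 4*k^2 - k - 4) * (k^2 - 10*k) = 2*k^5 - 24*k^4 + 39*k^3 + 6*k^2 + 40*k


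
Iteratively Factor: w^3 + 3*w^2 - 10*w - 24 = (w - 3)*(w^2 + 6*w + 8) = (w - 3)*(w + 4)*(w + 2)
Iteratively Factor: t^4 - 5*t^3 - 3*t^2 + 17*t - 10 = (t + 2)*(t^3 - 7*t^2 + 11*t - 5) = (t - 5)*(t + 2)*(t^2 - 2*t + 1) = (t - 5)*(t - 1)*(t + 2)*(t - 1)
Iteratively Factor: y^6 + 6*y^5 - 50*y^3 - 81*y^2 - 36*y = (y + 1)*(y^5 + 5*y^4 - 5*y^3 - 45*y^2 - 36*y) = (y + 1)*(y + 3)*(y^4 + 2*y^3 - 11*y^2 - 12*y) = y*(y + 1)*(y + 3)*(y^3 + 2*y^2 - 11*y - 12) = y*(y - 3)*(y + 1)*(y + 3)*(y^2 + 5*y + 4) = y*(y - 3)*(y + 1)^2*(y + 3)*(y + 4)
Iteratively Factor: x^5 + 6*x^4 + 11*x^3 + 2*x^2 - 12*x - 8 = (x + 2)*(x^4 + 4*x^3 + 3*x^2 - 4*x - 4) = (x + 2)^2*(x^3 + 2*x^2 - x - 2) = (x + 1)*(x + 2)^2*(x^2 + x - 2) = (x - 1)*(x + 1)*(x + 2)^2*(x + 2)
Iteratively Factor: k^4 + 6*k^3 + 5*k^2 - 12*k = (k)*(k^3 + 6*k^2 + 5*k - 12) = k*(k - 1)*(k^2 + 7*k + 12) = k*(k - 1)*(k + 3)*(k + 4)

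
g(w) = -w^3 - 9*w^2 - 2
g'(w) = -3*w^2 - 18*w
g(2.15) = -53.54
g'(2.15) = -52.57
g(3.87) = -194.75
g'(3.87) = -114.59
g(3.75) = -181.30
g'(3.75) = -109.69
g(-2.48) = -42.10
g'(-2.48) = 26.19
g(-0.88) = -8.29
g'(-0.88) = 13.52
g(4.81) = -321.51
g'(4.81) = -155.99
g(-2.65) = -46.59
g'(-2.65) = 26.63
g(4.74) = -310.70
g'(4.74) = -152.72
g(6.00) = -542.00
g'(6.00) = -216.00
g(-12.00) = 430.00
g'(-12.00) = -216.00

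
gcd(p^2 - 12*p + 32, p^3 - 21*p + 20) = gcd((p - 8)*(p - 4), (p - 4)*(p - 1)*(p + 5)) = p - 4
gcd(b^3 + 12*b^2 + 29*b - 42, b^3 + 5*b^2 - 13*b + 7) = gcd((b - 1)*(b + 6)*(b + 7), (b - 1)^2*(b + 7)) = b^2 + 6*b - 7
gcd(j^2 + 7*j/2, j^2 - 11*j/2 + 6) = 1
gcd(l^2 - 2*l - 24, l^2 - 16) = l + 4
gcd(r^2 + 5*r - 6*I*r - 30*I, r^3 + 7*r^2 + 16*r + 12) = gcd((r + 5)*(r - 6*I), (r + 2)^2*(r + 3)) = 1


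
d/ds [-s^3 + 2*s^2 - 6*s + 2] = -3*s^2 + 4*s - 6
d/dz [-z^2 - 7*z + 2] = -2*z - 7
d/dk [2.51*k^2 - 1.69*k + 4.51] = 5.02*k - 1.69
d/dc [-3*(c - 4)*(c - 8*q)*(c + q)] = -9*c^2 + 42*c*q + 24*c + 24*q^2 - 84*q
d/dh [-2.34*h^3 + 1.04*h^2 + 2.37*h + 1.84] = -7.02*h^2 + 2.08*h + 2.37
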